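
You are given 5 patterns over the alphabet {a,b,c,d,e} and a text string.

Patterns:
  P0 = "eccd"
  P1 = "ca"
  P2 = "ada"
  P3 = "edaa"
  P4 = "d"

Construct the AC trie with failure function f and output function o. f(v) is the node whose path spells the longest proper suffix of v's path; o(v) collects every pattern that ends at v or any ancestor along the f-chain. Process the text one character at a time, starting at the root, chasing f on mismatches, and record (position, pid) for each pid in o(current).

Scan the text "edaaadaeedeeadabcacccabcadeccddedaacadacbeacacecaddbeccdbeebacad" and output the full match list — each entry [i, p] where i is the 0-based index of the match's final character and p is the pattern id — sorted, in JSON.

Construct AC machine:
Trie nodes:
  0='ε' goto a→7 c→5 d→13 e→1
  1='e' goto c→2 d→10
  2='ec' goto c→3
  3='ecc' goto d→4
  4='eccd' goto ·  ←P0
  5='c' goto a→6
  6='ca' goto ·  ←P1
  7='a' goto d→8
  8='ad' goto a→9
  9='ada' goto ·  ←P2
  10='ed' goto a→11
  11='eda' goto a→12
  12='edaa' goto ·  ←P3
  13='d' goto ·  ←P4

Failure links (BFS by depth):
  n1('e'): parent n0 fail=0; on 'e' 0 → fail=0;  out ∅∪∅=∅
  n5('c'): parent n0 fail=0; on 'c' 0 → fail=0;  out ∅∪∅=∅
  n7('a'): parent n0 fail=0; on 'a' 0 → fail=0;  out ∅∪∅=∅
  n13('d'): parent n0 fail=0; on 'd' 0 → fail=0;  out {4}∪∅={4}
  n2('ec'): parent n1 fail=0; on 'c' 0 → fail=5;  out ∅∪∅=∅
  n6('ca'): parent n5 fail=0; on 'a' 0 → fail=7;  out {1}∪∅={1}
  n8('ad'): parent n7 fail=0; on 'd' 0 → fail=13;  out ∅∪{4}={4}
  n10('ed'): parent n1 fail=0; on 'd' 0 → fail=13;  out ∅∪{4}={4}
  n3('ecc'): parent n2 fail=5; on 'c' 5→0 → fail=5;  out ∅∪∅=∅
  n9('ada'): parent n8 fail=13; on 'a' 13→0 → fail=7;  out {2}∪∅={2}
  n11('eda'): parent n10 fail=13; on 'a' 13→0 → fail=7;  out ∅∪∅=∅
  n4('eccd'): parent n3 fail=5; on 'd' 5→0 → fail=13;  out {0}∪{4}={0,4}
  n12('edaa'): parent n11 fail=7; on 'a' 7→0 → fail=7;  out {3}∪∅={3}

Text stream:
pos 0 'e': at 1
pos 1 'd': at 10  ** P4@[1:1]
pos 2 'a': at 11
pos 3 'a': at 12  ** P3@[0:3]
pos 4 'a': at 7 (fail-walked)
pos 5 'd': at 8  ** P4@[5:5]
pos 6 'a': at 9  ** P2@[4:6]
pos 7 'e': at 1 (fail-walked)
pos 8 'e': at 1 (fail-walked)
pos 9 'd': at 10  ** P4@[9:9]
pos 10 'e': at 1 (fail-walked)
pos 11 'e': at 1 (fail-walked)
pos 12 'a': at 7 (fail-walked)
pos 13 'd': at 8  ** P4@[13:13]
pos 14 'a': at 9  ** P2@[12:14]
pos 15 'b': at 0 (fail-walked)
pos 16 'c': at 5
pos 17 'a': at 6  ** P1@[16:17]
pos 18 'c': at 5 (fail-walked)
pos 19 'c': at 5 (fail-walked)
pos 20 'c': at 5 (fail-walked)
pos 21 'a': at 6  ** P1@[20:21]
pos 22 'b': at 0 (fail-walked)
pos 23 'c': at 5
pos 24 'a': at 6  ** P1@[23:24]
pos 25 'd': at 8 (fail-walked)  ** P4@[25:25]
pos 26 'e': at 1 (fail-walked)
pos 27 'c': at 2
pos 28 'c': at 3
pos 29 'd': at 4  ** P0@[26:29],P4@[29:29]
pos 30 'd': at 13 (fail-walked)  ** P4@[30:30]
pos 31 'e': at 1 (fail-walked)
pos 32 'd': at 10  ** P4@[32:32]
pos 33 'a': at 11
pos 34 'a': at 12  ** P3@[31:34]
pos 35 'c': at 5 (fail-walked)
pos 36 'a': at 6  ** P1@[35:36]
pos 37 'd': at 8 (fail-walked)  ** P4@[37:37]
pos 38 'a': at 9  ** P2@[36:38]
pos 39 'c': at 5 (fail-walked)
pos 40 'b': at 0 (fail-walked)
pos 41 'e': at 1
pos 42 'a': at 7 (fail-walked)
pos 43 'c': at 5 (fail-walked)
pos 44 'a': at 6  ** P1@[43:44]
pos 45 'c': at 5 (fail-walked)
pos 46 'e': at 1 (fail-walked)
pos 47 'c': at 2
pos 48 'a': at 6 (fail-walked)  ** P1@[47:48]
pos 49 'd': at 8 (fail-walked)  ** P4@[49:49]
pos 50 'd': at 13 (fail-walked)  ** P4@[50:50]
pos 51 'b': at 0 (fail-walked)
pos 52 'e': at 1
pos 53 'c': at 2
pos 54 'c': at 3
pos 55 'd': at 4  ** P0@[52:55],P4@[55:55]
pos 56 'b': at 0 (fail-walked)
pos 57 'e': at 1
pos 58 'e': at 1 (fail-walked)
pos 59 'b': at 0 (fail-walked)
pos 60 'a': at 7
pos 61 'c': at 5 (fail-walked)
pos 62 'a': at 6  ** P1@[61:62]
pos 63 'd': at 8 (fail-walked)  ** P4@[63:63]

Result: [[1,4],[3,3],[5,4],[6,2],[9,4],[13,4],[14,2],[17,1],[21,1],[24,1],[25,4],[29,0],[29,4],[30,4],[32,4],[34,3],[36,1],[37,4],[38,2],[44,1],[48,1],[49,4],[50,4],[55,0],[55,4],[62,1],[63,4]]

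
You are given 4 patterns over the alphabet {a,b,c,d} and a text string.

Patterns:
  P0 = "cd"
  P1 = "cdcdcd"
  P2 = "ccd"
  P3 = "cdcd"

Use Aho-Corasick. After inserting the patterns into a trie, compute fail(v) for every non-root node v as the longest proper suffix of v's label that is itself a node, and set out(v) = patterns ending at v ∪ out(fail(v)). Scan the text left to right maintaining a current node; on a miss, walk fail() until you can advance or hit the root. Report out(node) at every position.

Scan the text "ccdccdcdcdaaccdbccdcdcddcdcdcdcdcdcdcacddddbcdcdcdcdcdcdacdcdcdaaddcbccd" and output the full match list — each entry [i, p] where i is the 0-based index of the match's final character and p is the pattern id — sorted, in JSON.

Construct AC machine:
Trie nodes:
  n0 'ε': c→1
  n1 'c': c→7 d→2
  n2 'cd': c→3  ←P0
  n3 'cdc': d→4
  n4 'cdcd': c→5  ←P3
  n5 'cdcdc': d→6
  n6 'cdcdcd': ·  ←P1
  n7 'cc': d→8
  n8 'ccd': ·  ←P2

Failure links (BFS by depth):
  n1('c'): parent n0 fail=0; on 'c' 0 → fail=0;  out ∅∪∅=∅
  n2('cd'): parent n1 fail=0; on 'd' 0 → fail=0;  out {0}∪∅={0}
  n7('cc'): parent n1 fail=0; on 'c' 0 → fail=1;  out ∅∪∅=∅
  n3('cdc'): parent n2 fail=0; on 'c' 0 → fail=1;  out ∅∪∅=∅
  n8('ccd'): parent n7 fail=1; on 'd' 1 → fail=2;  out {2}∪{0}={0,2}
  n4('cdcd'): parent n3 fail=1; on 'd' 1 → fail=2;  out {3}∪{0}={0,3}
  n5('cdcdc'): parent n4 fail=2; on 'c' 2 → fail=3;  out ∅∪∅=∅
  n6('cdcdcd'): parent n5 fail=3; on 'd' 3 → fail=4;  out {1}∪{0,3}={0,1,3}

Text stream:
[0] read 'c'  n0⇒n1
[1] read 'c'  n1⇒n7
[2] read 'd'  n7⇒n8  ** P0@[1:2],P2@[0:2]
[3] read 'c'  n8⇒n3 (fail-walked)
[4] read 'c'  n3⇒n7 (fail-walked)
[5] read 'd'  n7⇒n8  ** P0@[4:5],P2@[3:5]
[6] read 'c'  n8⇒n3 (fail-walked)
[7] read 'd'  n3⇒n4  ** P0@[6:7],P3@[4:7]
[8] read 'c'  n4⇒n5
[9] read 'd'  n5⇒n6  ** P0@[8:9],P1@[4:9],P3@[6:9]
[10] read 'a'  n6⇒n0 (fail-walked)
[11] read 'a'  n0⇒n0
[12] read 'c'  n0⇒n1
[13] read 'c'  n1⇒n7
[14] read 'd'  n7⇒n8  ** P0@[13:14],P2@[12:14]
[15] read 'b'  n8⇒n0 (fail-walked)
[16] read 'c'  n0⇒n1
[17] read 'c'  n1⇒n7
[18] read 'd'  n7⇒n8  ** P0@[17:18],P2@[16:18]
[19] read 'c'  n8⇒n3 (fail-walked)
[20] read 'd'  n3⇒n4  ** P0@[19:20],P3@[17:20]
[21] read 'c'  n4⇒n5
[22] read 'd'  n5⇒n6  ** P0@[21:22],P1@[17:22],P3@[19:22]
[23] read 'd'  n6⇒n0 (fail-walked)
[24] read 'c'  n0⇒n1
[25] read 'd'  n1⇒n2  ** P0@[24:25]
[26] read 'c'  n2⇒n3
[27] read 'd'  n3⇒n4  ** P0@[26:27],P3@[24:27]
[28] read 'c'  n4⇒n5
[29] read 'd'  n5⇒n6  ** P0@[28:29],P1@[24:29],P3@[26:29]
[30] read 'c'  n6⇒n5 (fail-walked)
[31] read 'd'  n5⇒n6  ** P0@[30:31],P1@[26:31],P3@[28:31]
[32] read 'c'  n6⇒n5 (fail-walked)
[33] read 'd'  n5⇒n6  ** P0@[32:33],P1@[28:33],P3@[30:33]
[34] read 'c'  n6⇒n5 (fail-walked)
[35] read 'd'  n5⇒n6  ** P0@[34:35],P1@[30:35],P3@[32:35]
[36] read 'c'  n6⇒n5 (fail-walked)
[37] read 'a'  n5⇒n0 (fail-walked)
[38] read 'c'  n0⇒n1
[39] read 'd'  n1⇒n2  ** P0@[38:39]
[40] read 'd'  n2⇒n0 (fail-walked)
[41] read 'd'  n0⇒n0
[42] read 'd'  n0⇒n0
[43] read 'b'  n0⇒n0
[44] read 'c'  n0⇒n1
[45] read 'd'  n1⇒n2  ** P0@[44:45]
[46] read 'c'  n2⇒n3
[47] read 'd'  n3⇒n4  ** P0@[46:47],P3@[44:47]
[48] read 'c'  n4⇒n5
[49] read 'd'  n5⇒n6  ** P0@[48:49],P1@[44:49],P3@[46:49]
[50] read 'c'  n6⇒n5 (fail-walked)
[51] read 'd'  n5⇒n6  ** P0@[50:51],P1@[46:51],P3@[48:51]
[52] read 'c'  n6⇒n5 (fail-walked)
[53] read 'd'  n5⇒n6  ** P0@[52:53],P1@[48:53],P3@[50:53]
[54] read 'c'  n6⇒n5 (fail-walked)
[55] read 'd'  n5⇒n6  ** P0@[54:55],P1@[50:55],P3@[52:55]
[56] read 'a'  n6⇒n0 (fail-walked)
[57] read 'c'  n0⇒n1
[58] read 'd'  n1⇒n2  ** P0@[57:58]
[59] read 'c'  n2⇒n3
[60] read 'd'  n3⇒n4  ** P0@[59:60],P3@[57:60]
[61] read 'c'  n4⇒n5
[62] read 'd'  n5⇒n6  ** P0@[61:62],P1@[57:62],P3@[59:62]
[63] read 'a'  n6⇒n0 (fail-walked)
[64] read 'a'  n0⇒n0
[65] read 'd'  n0⇒n0
[66] read 'd'  n0⇒n0
[67] read 'c'  n0⇒n1
[68] read 'b'  n1⇒n0 (fail-walked)
[69] read 'c'  n0⇒n1
[70] read 'c'  n1⇒n7
[71] read 'd'  n7⇒n8  ** P0@[70:71],P2@[69:71]

All matches (sorted): [[2,0],[2,2],[5,0],[5,2],[7,0],[7,3],[9,0],[9,1],[9,3],[14,0],[14,2],[18,0],[18,2],[20,0],[20,3],[22,0],[22,1],[22,3],[25,0],[27,0],[27,3],[29,0],[29,1],[29,3],[31,0],[31,1],[31,3],[33,0],[33,1],[33,3],[35,0],[35,1],[35,3],[39,0],[45,0],[47,0],[47,3],[49,0],[49,1],[49,3],[51,0],[51,1],[51,3],[53,0],[53,1],[53,3],[55,0],[55,1],[55,3],[58,0],[60,0],[60,3],[62,0],[62,1],[62,3],[71,0],[71,2]]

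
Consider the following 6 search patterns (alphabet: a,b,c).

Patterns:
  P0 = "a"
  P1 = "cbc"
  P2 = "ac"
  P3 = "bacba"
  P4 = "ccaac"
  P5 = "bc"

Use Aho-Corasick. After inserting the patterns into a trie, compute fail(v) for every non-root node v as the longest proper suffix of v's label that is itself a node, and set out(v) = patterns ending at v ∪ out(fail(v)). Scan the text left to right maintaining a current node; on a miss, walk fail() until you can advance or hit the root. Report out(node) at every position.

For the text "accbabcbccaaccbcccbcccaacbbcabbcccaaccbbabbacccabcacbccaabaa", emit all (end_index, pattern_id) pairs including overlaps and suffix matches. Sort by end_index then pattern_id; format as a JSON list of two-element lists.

Build:
Trie nodes:
  n0 'ε': a→1 b→6 c→2
  n1 'a': c→5  [P0 ends]
  n2 'c': b→3 c→11
  n3 'cb': c→4
  n4 'cbc': ·  [P1 ends]
  n5 'ac': ·  [P2 ends]
  n6 'b': a→7 c→15
  n7 'ba': c→8
  n8 'bac': b→9
  n9 'bacb': a→10
  n10 'bacba': ·  [P3 ends]
  n11 'cc': a→12
  n12 'cca': a→13
  n13 'ccaa': c→14
  n14 'ccaac': ·  [P4 ends]
  n15 'bc': ·  [P5 ends]

Failure links (BFS by depth):
  fail(1) 'a': from fail(0)=0 chase 'a': 0 ⇒ 0;  out={0}∪out(0)={0}
  fail(2) 'c': from fail(0)=0 chase 'c': 0 ⇒ 0;  out=∅∪out(0)=∅
  fail(6) 'b': from fail(0)=0 chase 'b': 0 ⇒ 0;  out=∅∪out(0)=∅
  fail(3) 'cb': from fail(2)=0 chase 'b': 0 ⇒ 6;  out=∅∪out(6)=∅
  fail(5) 'ac': from fail(1)=0 chase 'c': 0 ⇒ 2;  out={2}∪out(2)={2}
  fail(7) 'ba': from fail(6)=0 chase 'a': 0 ⇒ 1;  out=∅∪out(1)={0}
  fail(11) 'cc': from fail(2)=0 chase 'c': 0 ⇒ 2;  out=∅∪out(2)=∅
  fail(15) 'bc': from fail(6)=0 chase 'c': 0 ⇒ 2;  out={5}∪out(2)={5}
  fail(4) 'cbc': from fail(3)=6 chase 'c': 6 ⇒ 15;  out={1}∪out(15)={1,5}
  fail(8) 'bac': from fail(7)=1 chase 'c': 1 ⇒ 5;  out=∅∪out(5)={2}
  fail(12) 'cca': from fail(11)=2 chase 'a': 2→0 ⇒ 1;  out=∅∪out(1)={0}
  fail(9) 'bacb': from fail(8)=5 chase 'b': 5→2 ⇒ 3;  out=∅∪out(3)=∅
  fail(13) 'ccaa': from fail(12)=1 chase 'a': 1→0 ⇒ 1;  out=∅∪out(1)={0}
  fail(10) 'bacba': from fail(9)=3 chase 'a': 3→6 ⇒ 7;  out={3}∪out(7)={0,3}
  fail(14) 'ccaac': from fail(13)=1 chase 'c': 1 ⇒ 5;  out={4}∪out(5)={2,4}

Run:
pos 0 'a': at 1  ** P0@[0:0]
pos 1 'c': at 5  ** P2@[0:1]
pos 2 'c': at 11 ·f
pos 3 'b': at 3 ·f
pos 4 'a': at 7 ·f  ** P0@[4:4]
pos 5 'b': at 6 ·f
pos 6 'c': at 15  ** P5@[5:6]
pos 7 'b': at 3 ·f
pos 8 'c': at 4  ** P1@[6:8],P5@[7:8]
pos 9 'c': at 11 ·f
pos 10 'a': at 12  ** P0@[10:10]
pos 11 'a': at 13  ** P0@[11:11]
pos 12 'c': at 14  ** P2@[11:12],P4@[8:12]
pos 13 'c': at 11 ·f
pos 14 'b': at 3 ·f
pos 15 'c': at 4  ** P1@[13:15],P5@[14:15]
pos 16 'c': at 11 ·f
pos 17 'c': at 11 ·f
pos 18 'b': at 3 ·f
pos 19 'c': at 4  ** P1@[17:19],P5@[18:19]
pos 20 'c': at 11 ·f
pos 21 'c': at 11 ·f
pos 22 'a': at 12  ** P0@[22:22]
pos 23 'a': at 13  ** P0@[23:23]
pos 24 'c': at 14  ** P2@[23:24],P4@[20:24]
pos 25 'b': at 3 ·f
pos 26 'b': at 6 ·f
pos 27 'c': at 15  ** P5@[26:27]
pos 28 'a': at 1 ·f  ** P0@[28:28]
pos 29 'b': at 6 ·f
pos 30 'b': at 6 ·f
pos 31 'c': at 15  ** P5@[30:31]
pos 32 'c': at 11 ·f
pos 33 'c': at 11 ·f
pos 34 'a': at 12  ** P0@[34:34]
pos 35 'a': at 13  ** P0@[35:35]
pos 36 'c': at 14  ** P2@[35:36],P4@[32:36]
pos 37 'c': at 11 ·f
pos 38 'b': at 3 ·f
pos 39 'b': at 6 ·f
pos 40 'a': at 7  ** P0@[40:40]
pos 41 'b': at 6 ·f
pos 42 'b': at 6 ·f
pos 43 'a': at 7  ** P0@[43:43]
pos 44 'c': at 8  ** P2@[43:44]
pos 45 'c': at 11 ·f
pos 46 'c': at 11 ·f
pos 47 'a': at 12  ** P0@[47:47]
pos 48 'b': at 6 ·f
pos 49 'c': at 15  ** P5@[48:49]
pos 50 'a': at 1 ·f  ** P0@[50:50]
pos 51 'c': at 5  ** P2@[50:51]
pos 52 'b': at 3 ·f
pos 53 'c': at 4  ** P1@[51:53],P5@[52:53]
pos 54 'c': at 11 ·f
pos 55 'a': at 12  ** P0@[55:55]
pos 56 'a': at 13  ** P0@[56:56]
pos 57 'b': at 6 ·f
pos 58 'a': at 7  ** P0@[58:58]
pos 59 'a': at 1 ·f  ** P0@[59:59]

All matches (sorted): [[0,0],[1,2],[4,0],[6,5],[8,1],[8,5],[10,0],[11,0],[12,2],[12,4],[15,1],[15,5],[19,1],[19,5],[22,0],[23,0],[24,2],[24,4],[27,5],[28,0],[31,5],[34,0],[35,0],[36,2],[36,4],[40,0],[43,0],[44,2],[47,0],[49,5],[50,0],[51,2],[53,1],[53,5],[55,0],[56,0],[58,0],[59,0]]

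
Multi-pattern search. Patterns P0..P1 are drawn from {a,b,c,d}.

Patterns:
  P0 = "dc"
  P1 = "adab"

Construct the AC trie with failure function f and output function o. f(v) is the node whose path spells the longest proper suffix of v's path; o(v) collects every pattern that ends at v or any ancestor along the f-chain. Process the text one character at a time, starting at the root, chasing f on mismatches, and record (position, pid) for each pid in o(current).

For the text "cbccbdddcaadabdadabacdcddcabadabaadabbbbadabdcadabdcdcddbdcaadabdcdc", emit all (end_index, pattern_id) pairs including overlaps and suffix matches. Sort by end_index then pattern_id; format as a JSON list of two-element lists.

Build:
Trie (insert patterns):
  n0 'ε': a→3 d→1
  n1 'd': c→2
  n2 'dc': ·  [P0 ends]
  n3 'a': d→4
  n4 'ad': a→5
  n5 'ada': b→6
  n6 'adab': ·  [P1 ends]

BFS fail/out derivation:
  fail(1) 'd': from fail(0)=0 chase 'd': 0 ⇒ 0;  out=∅∪out(0)=∅
  fail(3) 'a': from fail(0)=0 chase 'a': 0 ⇒ 0;  out=∅∪out(0)=∅
  fail(2) 'dc': from fail(1)=0 chase 'c': 0 ⇒ 0;  out={0}∪out(0)={0}
  fail(4) 'ad': from fail(3)=0 chase 'd': 0 ⇒ 1;  out=∅∪out(1)=∅
  fail(5) 'ada': from fail(4)=1 chase 'a': 1→0 ⇒ 3;  out=∅∪out(3)=∅
  fail(6) 'adab': from fail(5)=3 chase 'b': 3→0 ⇒ 0;  out={1}∪out(0)={1}

Run:
pos 0 'c': at 0
pos 1 'b': at 0
pos 2 'c': at 0
pos 3 'c': at 0
pos 4 'b': at 0
pos 5 'd': at 1
pos 6 'd': at 1 ·f
pos 7 'd': at 1 ·f
pos 8 'c': at 2  → match P0@[7:8]
pos 9 'a': at 3 ·f
pos 10 'a': at 3 ·f
pos 11 'd': at 4
pos 12 'a': at 5
pos 13 'b': at 6  → match P1@[10:13]
pos 14 'd': at 1 ·f
pos 15 'a': at 3 ·f
pos 16 'd': at 4
pos 17 'a': at 5
pos 18 'b': at 6  → match P1@[15:18]
pos 19 'a': at 3 ·f
pos 20 'c': at 0 ·f
pos 21 'd': at 1
pos 22 'c': at 2  → match P0@[21:22]
pos 23 'd': at 1 ·f
pos 24 'd': at 1 ·f
pos 25 'c': at 2  → match P0@[24:25]
pos 26 'a': at 3 ·f
pos 27 'b': at 0 ·f
pos 28 'a': at 3
pos 29 'd': at 4
pos 30 'a': at 5
pos 31 'b': at 6  → match P1@[28:31]
pos 32 'a': at 3 ·f
pos 33 'a': at 3 ·f
pos 34 'd': at 4
pos 35 'a': at 5
pos 36 'b': at 6  → match P1@[33:36]
pos 37 'b': at 0 ·f
pos 38 'b': at 0
pos 39 'b': at 0
pos 40 'a': at 3
pos 41 'd': at 4
pos 42 'a': at 5
pos 43 'b': at 6  → match P1@[40:43]
pos 44 'd': at 1 ·f
pos 45 'c': at 2  → match P0@[44:45]
pos 46 'a': at 3 ·f
pos 47 'd': at 4
pos 48 'a': at 5
pos 49 'b': at 6  → match P1@[46:49]
pos 50 'd': at 1 ·f
pos 51 'c': at 2  → match P0@[50:51]
pos 52 'd': at 1 ·f
pos 53 'c': at 2  → match P0@[52:53]
pos 54 'd': at 1 ·f
pos 55 'd': at 1 ·f
pos 56 'b': at 0 ·f
pos 57 'd': at 1
pos 58 'c': at 2  → match P0@[57:58]
pos 59 'a': at 3 ·f
pos 60 'a': at 3 ·f
pos 61 'd': at 4
pos 62 'a': at 5
pos 63 'b': at 6  → match P1@[60:63]
pos 64 'd': at 1 ·f
pos 65 'c': at 2  → match P0@[64:65]
pos 66 'd': at 1 ·f
pos 67 'c': at 2  → match P0@[66:67]

Matches: [[8,0],[13,1],[18,1],[22,0],[25,0],[31,1],[36,1],[43,1],[45,0],[49,1],[51,0],[53,0],[58,0],[63,1],[65,0],[67,0]]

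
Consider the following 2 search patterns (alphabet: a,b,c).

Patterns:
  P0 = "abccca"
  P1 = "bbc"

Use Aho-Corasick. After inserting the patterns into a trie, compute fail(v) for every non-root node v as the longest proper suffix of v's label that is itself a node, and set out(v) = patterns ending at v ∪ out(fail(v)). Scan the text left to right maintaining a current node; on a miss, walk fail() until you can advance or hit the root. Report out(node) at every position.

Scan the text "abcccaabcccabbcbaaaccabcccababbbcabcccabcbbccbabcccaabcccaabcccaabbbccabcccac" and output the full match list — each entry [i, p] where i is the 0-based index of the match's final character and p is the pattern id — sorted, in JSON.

Build automaton:
Trie (insert patterns):
  n0 'ε': a→1 b→7
  n1 'a': b→2
  n2 'ab': c→3
  n3 'abc': c→4
  n4 'abcc': c→5
  n5 'abccc': a→6
  n6 'abccca': ·  [P0 ends]
  n7 'b': b→8
  n8 'bb': c→9
  n9 'bbc': ·  [P1 ends]

Failure links (BFS by depth):
  fail(1) 'a': from fail(0)=0 chase 'a': 0 ⇒ 0;  out=∅∪out(0)=∅
  fail(7) 'b': from fail(0)=0 chase 'b': 0 ⇒ 0;  out=∅∪out(0)=∅
  fail(2) 'ab': from fail(1)=0 chase 'b': 0 ⇒ 7;  out=∅∪out(7)=∅
  fail(8) 'bb': from fail(7)=0 chase 'b': 0 ⇒ 7;  out=∅∪out(7)=∅
  fail(3) 'abc': from fail(2)=7 chase 'c': 7→0 ⇒ 0;  out=∅∪out(0)=∅
  fail(9) 'bbc': from fail(8)=7 chase 'c': 7→0 ⇒ 0;  out={1}∪out(0)={1}
  fail(4) 'abcc': from fail(3)=0 chase 'c': 0 ⇒ 0;  out=∅∪out(0)=∅
  fail(5) 'abccc': from fail(4)=0 chase 'c': 0 ⇒ 0;  out=∅∪out(0)=∅
  fail(6) 'abccca': from fail(5)=0 chase 'a': 0 ⇒ 1;  out={0}∪out(1)={0}

Scan:
i=0 'a': node 0→1
i=1 'b': node 1→2
i=2 'c': node 2→3
i=3 'c': node 3→4
i=4 'c': node 4→5
i=5 'a': node 5→6  → match P0@[0:5]
i=6 'a': node 6→1 (fail-walked)
i=7 'b': node 1→2
i=8 'c': node 2→3
i=9 'c': node 3→4
i=10 'c': node 4→5
i=11 'a': node 5→6  → match P0@[6:11]
i=12 'b': node 6→2 (fail-walked)
i=13 'b': node 2→8 (fail-walked)
i=14 'c': node 8→9  → match P1@[12:14]
i=15 'b': node 9→7 (fail-walked)
i=16 'a': node 7→1 (fail-walked)
i=17 'a': node 1→1 (fail-walked)
i=18 'a': node 1→1 (fail-walked)
i=19 'c': node 1→0 (fail-walked)
i=20 'c': node 0→0
i=21 'a': node 0→1
i=22 'b': node 1→2
i=23 'c': node 2→3
i=24 'c': node 3→4
i=25 'c': node 4→5
i=26 'a': node 5→6  → match P0@[21:26]
i=27 'b': node 6→2 (fail-walked)
i=28 'a': node 2→1 (fail-walked)
i=29 'b': node 1→2
i=30 'b': node 2→8 (fail-walked)
i=31 'b': node 8→8 (fail-walked)
i=32 'c': node 8→9  → match P1@[30:32]
i=33 'a': node 9→1 (fail-walked)
i=34 'b': node 1→2
i=35 'c': node 2→3
i=36 'c': node 3→4
i=37 'c': node 4→5
i=38 'a': node 5→6  → match P0@[33:38]
i=39 'b': node 6→2 (fail-walked)
i=40 'c': node 2→3
i=41 'b': node 3→7 (fail-walked)
i=42 'b': node 7→8
i=43 'c': node 8→9  → match P1@[41:43]
i=44 'c': node 9→0 (fail-walked)
i=45 'b': node 0→7
i=46 'a': node 7→1 (fail-walked)
i=47 'b': node 1→2
i=48 'c': node 2→3
i=49 'c': node 3→4
i=50 'c': node 4→5
i=51 'a': node 5→6  → match P0@[46:51]
i=52 'a': node 6→1 (fail-walked)
i=53 'b': node 1→2
i=54 'c': node 2→3
i=55 'c': node 3→4
i=56 'c': node 4→5
i=57 'a': node 5→6  → match P0@[52:57]
i=58 'a': node 6→1 (fail-walked)
i=59 'b': node 1→2
i=60 'c': node 2→3
i=61 'c': node 3→4
i=62 'c': node 4→5
i=63 'a': node 5→6  → match P0@[58:63]
i=64 'a': node 6→1 (fail-walked)
i=65 'b': node 1→2
i=66 'b': node 2→8 (fail-walked)
i=67 'b': node 8→8 (fail-walked)
i=68 'c': node 8→9  → match P1@[66:68]
i=69 'c': node 9→0 (fail-walked)
i=70 'a': node 0→1
i=71 'b': node 1→2
i=72 'c': node 2→3
i=73 'c': node 3→4
i=74 'c': node 4→5
i=75 'a': node 5→6  → match P0@[70:75]
i=76 'c': node 6→0 (fail-walked)

Matches: [[5,0],[11,0],[14,1],[26,0],[32,1],[38,0],[43,1],[51,0],[57,0],[63,0],[68,1],[75,0]]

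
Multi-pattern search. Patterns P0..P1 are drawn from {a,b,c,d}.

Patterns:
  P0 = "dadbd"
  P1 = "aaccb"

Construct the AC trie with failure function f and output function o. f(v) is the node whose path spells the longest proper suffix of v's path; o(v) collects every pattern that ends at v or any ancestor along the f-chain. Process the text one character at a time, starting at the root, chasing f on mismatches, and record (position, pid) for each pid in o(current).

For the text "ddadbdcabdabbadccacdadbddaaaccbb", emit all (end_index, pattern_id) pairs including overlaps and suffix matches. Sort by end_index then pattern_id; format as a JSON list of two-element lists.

Build:
Trie nodes:
  n0 'ε': a→6 d→1
  n1 'd': a→2
  n2 'da': d→3
  n3 'dad': b→4
  n4 'dadb': d→5
  n5 'dadbd': ·  ←P0
  n6 'a': a→7
  n7 'aa': c→8
  n8 'aac': c→9
  n9 'aacc': b→10
  n10 'aaccb': ·  ←P1

Failure links (BFS by depth):
  fail(1) 'd': from fail(0)=0 chase 'd': 0 ⇒ 0;  out=∅∪out(0)=∅
  fail(6) 'a': from fail(0)=0 chase 'a': 0 ⇒ 0;  out=∅∪out(0)=∅
  fail(2) 'da': from fail(1)=0 chase 'a': 0 ⇒ 6;  out=∅∪out(6)=∅
  fail(7) 'aa': from fail(6)=0 chase 'a': 0 ⇒ 6;  out=∅∪out(6)=∅
  fail(3) 'dad': from fail(2)=6 chase 'd': 6→0 ⇒ 1;  out=∅∪out(1)=∅
  fail(8) 'aac': from fail(7)=6 chase 'c': 6→0 ⇒ 0;  out=∅∪out(0)=∅
  fail(4) 'dadb': from fail(3)=1 chase 'b': 1→0 ⇒ 0;  out=∅∪out(0)=∅
  fail(9) 'aacc': from fail(8)=0 chase 'c': 0 ⇒ 0;  out=∅∪out(0)=∅
  fail(5) 'dadbd': from fail(4)=0 chase 'd': 0 ⇒ 1;  out={0}∪out(1)={0}
  fail(10) 'aaccb': from fail(9)=0 chase 'b': 0 ⇒ 0;  out={1}∪out(0)={1}

Text stream:
i=0 'd': node 0→1
i=1 'd': node 1→1 ·f
i=2 'a': node 1→2
i=3 'd': node 2→3
i=4 'b': node 3→4
i=5 'd': node 4→5  ** P0@[1:5]
i=6 'c': node 5→0 ·f
i=7 'a': node 0→6
i=8 'b': node 6→0 ·f
i=9 'd': node 0→1
i=10 'a': node 1→2
i=11 'b': node 2→0 ·f
i=12 'b': node 0→0
i=13 'a': node 0→6
i=14 'd': node 6→1 ·f
i=15 'c': node 1→0 ·f
i=16 'c': node 0→0
i=17 'a': node 0→6
i=18 'c': node 6→0 ·f
i=19 'd': node 0→1
i=20 'a': node 1→2
i=21 'd': node 2→3
i=22 'b': node 3→4
i=23 'd': node 4→5  ** P0@[19:23]
i=24 'd': node 5→1 ·f
i=25 'a': node 1→2
i=26 'a': node 2→7 ·f
i=27 'a': node 7→7 ·f
i=28 'c': node 7→8
i=29 'c': node 8→9
i=30 'b': node 9→10  ** P1@[26:30]
i=31 'b': node 10→0 ·f

All matches (sorted): [[5,0],[23,0],[30,1]]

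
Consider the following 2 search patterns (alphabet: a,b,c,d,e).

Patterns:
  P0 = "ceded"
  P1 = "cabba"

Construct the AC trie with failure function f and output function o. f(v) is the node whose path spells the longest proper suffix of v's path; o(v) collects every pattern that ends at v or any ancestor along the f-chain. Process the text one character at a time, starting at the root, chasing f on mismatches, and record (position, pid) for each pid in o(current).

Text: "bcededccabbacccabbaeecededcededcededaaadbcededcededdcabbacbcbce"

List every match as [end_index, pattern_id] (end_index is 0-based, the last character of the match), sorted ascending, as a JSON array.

Build:
Trie (insert patterns):
  n0 'ε': c→1
  n1 'c': a→6 e→2
  n2 'ce': d→3
  n3 'ced': e→4
  n4 'cede': d→5
  n5 'ceded': ·  ←P0
  n6 'ca': b→7
  n7 'cab': b→8
  n8 'cabb': a→9
  n9 'cabba': ·  ←P1

Failure links (BFS by depth):
  n1('c'): parent n0 fail=0; on 'c' 0 → fail=0;  out ∅∪∅=∅
  n2('ce'): parent n1 fail=0; on 'e' 0 → fail=0;  out ∅∪∅=∅
  n6('ca'): parent n1 fail=0; on 'a' 0 → fail=0;  out ∅∪∅=∅
  n3('ced'): parent n2 fail=0; on 'd' 0 → fail=0;  out ∅∪∅=∅
  n7('cab'): parent n6 fail=0; on 'b' 0 → fail=0;  out ∅∪∅=∅
  n4('cede'): parent n3 fail=0; on 'e' 0 → fail=0;  out ∅∪∅=∅
  n8('cabb'): parent n7 fail=0; on 'b' 0 → fail=0;  out ∅∪∅=∅
  n5('ceded'): parent n4 fail=0; on 'd' 0 → fail=0;  out {0}∪∅={0}
  n9('cabba'): parent n8 fail=0; on 'a' 0 → fail=0;  out {1}∪∅={1}

Text stream:
pos 0 'b': at 0
pos 1 'c': at 1
pos 2 'e': at 2
pos 3 'd': at 3
pos 4 'e': at 4
pos 5 'd': at 5  emit P0@[1:5]
pos 6 'c': at 1 ·f
pos 7 'c': at 1 ·f
pos 8 'a': at 6
pos 9 'b': at 7
pos 10 'b': at 8
pos 11 'a': at 9  emit P1@[7:11]
pos 12 'c': at 1 ·f
pos 13 'c': at 1 ·f
pos 14 'c': at 1 ·f
pos 15 'a': at 6
pos 16 'b': at 7
pos 17 'b': at 8
pos 18 'a': at 9  emit P1@[14:18]
pos 19 'e': at 0 ·f
pos 20 'e': at 0
pos 21 'c': at 1
pos 22 'e': at 2
pos 23 'd': at 3
pos 24 'e': at 4
pos 25 'd': at 5  emit P0@[21:25]
pos 26 'c': at 1 ·f
pos 27 'e': at 2
pos 28 'd': at 3
pos 29 'e': at 4
pos 30 'd': at 5  emit P0@[26:30]
pos 31 'c': at 1 ·f
pos 32 'e': at 2
pos 33 'd': at 3
pos 34 'e': at 4
pos 35 'd': at 5  emit P0@[31:35]
pos 36 'a': at 0 ·f
pos 37 'a': at 0
pos 38 'a': at 0
pos 39 'd': at 0
pos 40 'b': at 0
pos 41 'c': at 1
pos 42 'e': at 2
pos 43 'd': at 3
pos 44 'e': at 4
pos 45 'd': at 5  emit P0@[41:45]
pos 46 'c': at 1 ·f
pos 47 'e': at 2
pos 48 'd': at 3
pos 49 'e': at 4
pos 50 'd': at 5  emit P0@[46:50]
pos 51 'd': at 0 ·f
pos 52 'c': at 1
pos 53 'a': at 6
pos 54 'b': at 7
pos 55 'b': at 8
pos 56 'a': at 9  emit P1@[52:56]
pos 57 'c': at 1 ·f
pos 58 'b': at 0 ·f
pos 59 'c': at 1
pos 60 'b': at 0 ·f
pos 61 'c': at 1
pos 62 'e': at 2

Result: [[5,0],[11,1],[18,1],[25,0],[30,0],[35,0],[45,0],[50,0],[56,1]]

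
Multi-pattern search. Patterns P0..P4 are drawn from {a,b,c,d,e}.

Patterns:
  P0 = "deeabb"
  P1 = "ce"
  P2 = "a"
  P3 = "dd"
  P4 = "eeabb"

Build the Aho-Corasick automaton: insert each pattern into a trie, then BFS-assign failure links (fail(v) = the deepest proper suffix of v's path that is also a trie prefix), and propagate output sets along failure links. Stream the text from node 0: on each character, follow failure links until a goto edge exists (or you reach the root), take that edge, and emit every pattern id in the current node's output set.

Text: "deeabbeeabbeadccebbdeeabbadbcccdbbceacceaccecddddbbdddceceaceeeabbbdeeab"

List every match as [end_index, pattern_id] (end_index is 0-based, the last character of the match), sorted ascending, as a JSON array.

Build automaton:
Trie nodes:
  0='ε' goto a→9 c→7 d→1 e→11
  1='d' goto d→10 e→2
  2='de' goto e→3
  3='dee' goto a→4
  4='deea' goto b→5
  5='deeab' goto b→6
  6='deeabb' goto ·  ←P0
  7='c' goto e→8
  8='ce' goto ·  ←P1
  9='a' goto ·  ←P2
  10='dd' goto ·  ←P3
  11='e' goto e→12
  12='ee' goto a→13
  13='eea' goto b→14
  14='eeab' goto b→15
  15='eeabb' goto ·  ←P4

Failure links (BFS by depth):
  n1('d'): parent n0 fail=0; on 'd' 0 → fail=0;  out ∅∪∅=∅
  n7('c'): parent n0 fail=0; on 'c' 0 → fail=0;  out ∅∪∅=∅
  n9('a'): parent n0 fail=0; on 'a' 0 → fail=0;  out {2}∪∅={2}
  n11('e'): parent n0 fail=0; on 'e' 0 → fail=0;  out ∅∪∅=∅
  n2('de'): parent n1 fail=0; on 'e' 0 → fail=11;  out ∅∪∅=∅
  n8('ce'): parent n7 fail=0; on 'e' 0 → fail=11;  out {1}∪∅={1}
  n10('dd'): parent n1 fail=0; on 'd' 0 → fail=1;  out {3}∪∅={3}
  n12('ee'): parent n11 fail=0; on 'e' 0 → fail=11;  out ∅∪∅=∅
  n3('dee'): parent n2 fail=11; on 'e' 11 → fail=12;  out ∅∪∅=∅
  n13('eea'): parent n12 fail=11; on 'a' 11→0 → fail=9;  out ∅∪{2}={2}
  n4('deea'): parent n3 fail=12; on 'a' 12 → fail=13;  out ∅∪{2}={2}
  n14('eeab'): parent n13 fail=9; on 'b' 9→0 → fail=0;  out ∅∪∅=∅
  n5('deeab'): parent n4 fail=13; on 'b' 13 → fail=14;  out ∅∪∅=∅
  n15('eeabb'): parent n14 fail=0; on 'b' 0 → fail=0;  out {4}∪∅={4}
  n6('deeabb'): parent n5 fail=14; on 'b' 14 → fail=15;  out {0}∪{4}={0,4}

Run:
[0] read 'd'  n0⇒n1
[1] read 'e'  n1⇒n2
[2] read 'e'  n2⇒n3
[3] read 'a'  n3⇒n4  emit P2@[3:3]
[4] read 'b'  n4⇒n5
[5] read 'b'  n5⇒n6  emit P0@[0:5],P4@[1:5]
[6] read 'e'  n6⇒n11 (fail-walked)
[7] read 'e'  n11⇒n12
[8] read 'a'  n12⇒n13  emit P2@[8:8]
[9] read 'b'  n13⇒n14
[10] read 'b'  n14⇒n15  emit P4@[6:10]
[11] read 'e'  n15⇒n11 (fail-walked)
[12] read 'a'  n11⇒n9 (fail-walked)  emit P2@[12:12]
[13] read 'd'  n9⇒n1 (fail-walked)
[14] read 'c'  n1⇒n7 (fail-walked)
[15] read 'c'  n7⇒n7 (fail-walked)
[16] read 'e'  n7⇒n8  emit P1@[15:16]
[17] read 'b'  n8⇒n0 (fail-walked)
[18] read 'b'  n0⇒n0
[19] read 'd'  n0⇒n1
[20] read 'e'  n1⇒n2
[21] read 'e'  n2⇒n3
[22] read 'a'  n3⇒n4  emit P2@[22:22]
[23] read 'b'  n4⇒n5
[24] read 'b'  n5⇒n6  emit P0@[19:24],P4@[20:24]
[25] read 'a'  n6⇒n9 (fail-walked)  emit P2@[25:25]
[26] read 'd'  n9⇒n1 (fail-walked)
[27] read 'b'  n1⇒n0 (fail-walked)
[28] read 'c'  n0⇒n7
[29] read 'c'  n7⇒n7 (fail-walked)
[30] read 'c'  n7⇒n7 (fail-walked)
[31] read 'd'  n7⇒n1 (fail-walked)
[32] read 'b'  n1⇒n0 (fail-walked)
[33] read 'b'  n0⇒n0
[34] read 'c'  n0⇒n7
[35] read 'e'  n7⇒n8  emit P1@[34:35]
[36] read 'a'  n8⇒n9 (fail-walked)  emit P2@[36:36]
[37] read 'c'  n9⇒n7 (fail-walked)
[38] read 'c'  n7⇒n7 (fail-walked)
[39] read 'e'  n7⇒n8  emit P1@[38:39]
[40] read 'a'  n8⇒n9 (fail-walked)  emit P2@[40:40]
[41] read 'c'  n9⇒n7 (fail-walked)
[42] read 'c'  n7⇒n7 (fail-walked)
[43] read 'e'  n7⇒n8  emit P1@[42:43]
[44] read 'c'  n8⇒n7 (fail-walked)
[45] read 'd'  n7⇒n1 (fail-walked)
[46] read 'd'  n1⇒n10  emit P3@[45:46]
[47] read 'd'  n10⇒n10 (fail-walked)  emit P3@[46:47]
[48] read 'd'  n10⇒n10 (fail-walked)  emit P3@[47:48]
[49] read 'b'  n10⇒n0 (fail-walked)
[50] read 'b'  n0⇒n0
[51] read 'd'  n0⇒n1
[52] read 'd'  n1⇒n10  emit P3@[51:52]
[53] read 'd'  n10⇒n10 (fail-walked)  emit P3@[52:53]
[54] read 'c'  n10⇒n7 (fail-walked)
[55] read 'e'  n7⇒n8  emit P1@[54:55]
[56] read 'c'  n8⇒n7 (fail-walked)
[57] read 'e'  n7⇒n8  emit P1@[56:57]
[58] read 'a'  n8⇒n9 (fail-walked)  emit P2@[58:58]
[59] read 'c'  n9⇒n7 (fail-walked)
[60] read 'e'  n7⇒n8  emit P1@[59:60]
[61] read 'e'  n8⇒n12 (fail-walked)
[62] read 'e'  n12⇒n12 (fail-walked)
[63] read 'a'  n12⇒n13  emit P2@[63:63]
[64] read 'b'  n13⇒n14
[65] read 'b'  n14⇒n15  emit P4@[61:65]
[66] read 'b'  n15⇒n0 (fail-walked)
[67] read 'd'  n0⇒n1
[68] read 'e'  n1⇒n2
[69] read 'e'  n2⇒n3
[70] read 'a'  n3⇒n4  emit P2@[70:70]
[71] read 'b'  n4⇒n5

Result: [[3,2],[5,0],[5,4],[8,2],[10,4],[12,2],[16,1],[22,2],[24,0],[24,4],[25,2],[35,1],[36,2],[39,1],[40,2],[43,1],[46,3],[47,3],[48,3],[52,3],[53,3],[55,1],[57,1],[58,2],[60,1],[63,2],[65,4],[70,2]]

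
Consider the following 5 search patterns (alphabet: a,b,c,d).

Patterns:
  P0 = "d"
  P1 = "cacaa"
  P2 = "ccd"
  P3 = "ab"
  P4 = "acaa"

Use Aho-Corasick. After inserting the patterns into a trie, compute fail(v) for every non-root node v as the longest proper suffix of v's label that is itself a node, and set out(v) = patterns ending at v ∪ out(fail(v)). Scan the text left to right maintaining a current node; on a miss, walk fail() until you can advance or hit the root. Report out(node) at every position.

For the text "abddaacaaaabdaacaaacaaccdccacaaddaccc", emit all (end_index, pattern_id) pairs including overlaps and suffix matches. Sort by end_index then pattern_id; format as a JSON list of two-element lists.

Build:
Trie nodes:
  0='ε' goto a→9 c→2 d→1
  1='d' goto ·  ←P0
  2='c' goto a→3 c→7
  3='ca' goto c→4
  4='cac' goto a→5
  5='caca' goto a→6
  6='cacaa' goto ·  ←P1
  7='cc' goto d→8
  8='ccd' goto ·  ←P2
  9='a' goto b→10 c→11
  10='ab' goto ·  ←P3
  11='ac' goto a→12
  12='aca' goto a→13
  13='acaa' goto ·  ←P4

Failure links (BFS by depth):
  n1('d'): parent n0 fail=0; on 'd' 0 → fail=0;  out {0}∪∅={0}
  n2('c'): parent n0 fail=0; on 'c' 0 → fail=0;  out ∅∪∅=∅
  n9('a'): parent n0 fail=0; on 'a' 0 → fail=0;  out ∅∪∅=∅
  n3('ca'): parent n2 fail=0; on 'a' 0 → fail=9;  out ∅∪∅=∅
  n7('cc'): parent n2 fail=0; on 'c' 0 → fail=2;  out ∅∪∅=∅
  n10('ab'): parent n9 fail=0; on 'b' 0 → fail=0;  out {3}∪∅={3}
  n11('ac'): parent n9 fail=0; on 'c' 0 → fail=2;  out ∅∪∅=∅
  n4('cac'): parent n3 fail=9; on 'c' 9 → fail=11;  out ∅∪∅=∅
  n8('ccd'): parent n7 fail=2; on 'd' 2→0 → fail=1;  out {2}∪{0}={0,2}
  n12('aca'): parent n11 fail=2; on 'a' 2 → fail=3;  out ∅∪∅=∅
  n5('caca'): parent n4 fail=11; on 'a' 11 → fail=12;  out ∅∪∅=∅
  n13('acaa'): parent n12 fail=3; on 'a' 3→9→0 → fail=9;  out {4}∪∅={4}
  n6('cacaa'): parent n5 fail=12; on 'a' 12 → fail=13;  out {1}∪{4}={1,4}

Text stream:
i=0 'a': node 0→9
i=1 'b': node 9→10  → match P3@[0:1]
i=2 'd': node 10→1 (via fail)  → match P0@[2:2]
i=3 'd': node 1→1 (via fail)  → match P0@[3:3]
i=4 'a': node 1→9 (via fail)
i=5 'a': node 9→9 (via fail)
i=6 'c': node 9→11
i=7 'a': node 11→12
i=8 'a': node 12→13  → match P4@[5:8]
i=9 'a': node 13→9 (via fail)
i=10 'a': node 9→9 (via fail)
i=11 'b': node 9→10  → match P3@[10:11]
i=12 'd': node 10→1 (via fail)  → match P0@[12:12]
i=13 'a': node 1→9 (via fail)
i=14 'a': node 9→9 (via fail)
i=15 'c': node 9→11
i=16 'a': node 11→12
i=17 'a': node 12→13  → match P4@[14:17]
i=18 'a': node 13→9 (via fail)
i=19 'c': node 9→11
i=20 'a': node 11→12
i=21 'a': node 12→13  → match P4@[18:21]
i=22 'c': node 13→11 (via fail)
i=23 'c': node 11→7 (via fail)
i=24 'd': node 7→8  → match P0@[24:24],P2@[22:24]
i=25 'c': node 8→2 (via fail)
i=26 'c': node 2→7
i=27 'a': node 7→3 (via fail)
i=28 'c': node 3→4
i=29 'a': node 4→5
i=30 'a': node 5→6  → match P1@[26:30],P4@[27:30]
i=31 'd': node 6→1 (via fail)  → match P0@[31:31]
i=32 'd': node 1→1 (via fail)  → match P0@[32:32]
i=33 'a': node 1→9 (via fail)
i=34 'c': node 9→11
i=35 'c': node 11→7 (via fail)
i=36 'c': node 7→7 (via fail)

Matches: [[1,3],[2,0],[3,0],[8,4],[11,3],[12,0],[17,4],[21,4],[24,0],[24,2],[30,1],[30,4],[31,0],[32,0]]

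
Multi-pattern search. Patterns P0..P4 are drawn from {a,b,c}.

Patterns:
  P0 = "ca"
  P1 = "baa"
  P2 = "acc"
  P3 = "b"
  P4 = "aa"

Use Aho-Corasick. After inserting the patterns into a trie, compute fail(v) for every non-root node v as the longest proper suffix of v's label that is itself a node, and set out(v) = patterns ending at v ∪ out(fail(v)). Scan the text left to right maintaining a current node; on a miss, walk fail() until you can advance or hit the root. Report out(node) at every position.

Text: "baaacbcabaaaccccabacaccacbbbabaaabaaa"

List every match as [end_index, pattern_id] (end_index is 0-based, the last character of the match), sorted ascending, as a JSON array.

Build:
Trie nodes:
  n0 'ε': a→6 b→3 c→1
  n1 'c': a→2
  n2 'ca': ·  [P0 ends]
  n3 'b': a→4  [P3 ends]
  n4 'ba': a→5
  n5 'baa': ·  [P1 ends]
  n6 'a': a→9 c→7
  n7 'ac': c→8
  n8 'acc': ·  [P2 ends]
  n9 'aa': ·  [P4 ends]

Failure links (BFS by depth):
  fail(1) 'c': from fail(0)=0 chase 'c': 0 ⇒ 0;  out=∅∪out(0)=∅
  fail(3) 'b': from fail(0)=0 chase 'b': 0 ⇒ 0;  out={3}∪out(0)={3}
  fail(6) 'a': from fail(0)=0 chase 'a': 0 ⇒ 0;  out=∅∪out(0)=∅
  fail(2) 'ca': from fail(1)=0 chase 'a': 0 ⇒ 6;  out={0}∪out(6)={0}
  fail(4) 'ba': from fail(3)=0 chase 'a': 0 ⇒ 6;  out=∅∪out(6)=∅
  fail(7) 'ac': from fail(6)=0 chase 'c': 0 ⇒ 1;  out=∅∪out(1)=∅
  fail(9) 'aa': from fail(6)=0 chase 'a': 0 ⇒ 6;  out={4}∪out(6)={4}
  fail(5) 'baa': from fail(4)=6 chase 'a': 6 ⇒ 9;  out={1}∪out(9)={1,4}
  fail(8) 'acc': from fail(7)=1 chase 'c': 1→0 ⇒ 1;  out={2}∪out(1)={2}

Scan:
pos 0 'b': at 3  ** P3@[0:0]
pos 1 'a': at 4
pos 2 'a': at 5  ** P1@[0:2],P4@[1:2]
pos 3 'a': at 9 ·f  ** P4@[2:3]
pos 4 'c': at 7 ·f
pos 5 'b': at 3 ·f  ** P3@[5:5]
pos 6 'c': at 1 ·f
pos 7 'a': at 2  ** P0@[6:7]
pos 8 'b': at 3 ·f  ** P3@[8:8]
pos 9 'a': at 4
pos 10 'a': at 5  ** P1@[8:10],P4@[9:10]
pos 11 'a': at 9 ·f  ** P4@[10:11]
pos 12 'c': at 7 ·f
pos 13 'c': at 8  ** P2@[11:13]
pos 14 'c': at 1 ·f
pos 15 'c': at 1 ·f
pos 16 'a': at 2  ** P0@[15:16]
pos 17 'b': at 3 ·f  ** P3@[17:17]
pos 18 'a': at 4
pos 19 'c': at 7 ·f
pos 20 'a': at 2 ·f  ** P0@[19:20]
pos 21 'c': at 7 ·f
pos 22 'c': at 8  ** P2@[20:22]
pos 23 'a': at 2 ·f  ** P0@[22:23]
pos 24 'c': at 7 ·f
pos 25 'b': at 3 ·f  ** P3@[25:25]
pos 26 'b': at 3 ·f  ** P3@[26:26]
pos 27 'b': at 3 ·f  ** P3@[27:27]
pos 28 'a': at 4
pos 29 'b': at 3 ·f  ** P3@[29:29]
pos 30 'a': at 4
pos 31 'a': at 5  ** P1@[29:31],P4@[30:31]
pos 32 'a': at 9 ·f  ** P4@[31:32]
pos 33 'b': at 3 ·f  ** P3@[33:33]
pos 34 'a': at 4
pos 35 'a': at 5  ** P1@[33:35],P4@[34:35]
pos 36 'a': at 9 ·f  ** P4@[35:36]

Matches: [[0,3],[2,1],[2,4],[3,4],[5,3],[7,0],[8,3],[10,1],[10,4],[11,4],[13,2],[16,0],[17,3],[20,0],[22,2],[23,0],[25,3],[26,3],[27,3],[29,3],[31,1],[31,4],[32,4],[33,3],[35,1],[35,4],[36,4]]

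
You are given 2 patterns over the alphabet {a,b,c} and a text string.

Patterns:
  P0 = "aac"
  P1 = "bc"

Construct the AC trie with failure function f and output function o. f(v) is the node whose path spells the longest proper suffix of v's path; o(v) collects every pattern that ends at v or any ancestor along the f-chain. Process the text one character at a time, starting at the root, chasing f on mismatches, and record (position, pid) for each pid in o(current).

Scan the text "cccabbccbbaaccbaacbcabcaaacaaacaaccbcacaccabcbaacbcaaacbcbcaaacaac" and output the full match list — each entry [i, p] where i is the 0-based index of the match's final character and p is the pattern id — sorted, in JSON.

Construct AC machine:
Trie nodes:
  n0 'ε': a→1 b→4
  n1 'a': a→2
  n2 'aa': c→3
  n3 'aac': ·  ←P0
  n4 'b': c→5
  n5 'bc': ·  ←P1

Failure links (BFS by depth):
  fail(1) 'a': from fail(0)=0 chase 'a': 0 ⇒ 0;  out=∅∪out(0)=∅
  fail(4) 'b': from fail(0)=0 chase 'b': 0 ⇒ 0;  out=∅∪out(0)=∅
  fail(2) 'aa': from fail(1)=0 chase 'a': 0 ⇒ 1;  out=∅∪out(1)=∅
  fail(5) 'bc': from fail(4)=0 chase 'c': 0 ⇒ 0;  out={1}∪out(0)={1}
  fail(3) 'aac': from fail(2)=1 chase 'c': 1→0 ⇒ 0;  out={0}∪out(0)={0}

Run:
pos 0 'c': at 0
pos 1 'c': at 0
pos 2 'c': at 0
pos 3 'a': at 1
pos 4 'b': at 4 (fail-walked)
pos 5 'b': at 4 (fail-walked)
pos 6 'c': at 5  emit P1@[5:6]
pos 7 'c': at 0 (fail-walked)
pos 8 'b': at 4
pos 9 'b': at 4 (fail-walked)
pos 10 'a': at 1 (fail-walked)
pos 11 'a': at 2
pos 12 'c': at 3  emit P0@[10:12]
pos 13 'c': at 0 (fail-walked)
pos 14 'b': at 4
pos 15 'a': at 1 (fail-walked)
pos 16 'a': at 2
pos 17 'c': at 3  emit P0@[15:17]
pos 18 'b': at 4 (fail-walked)
pos 19 'c': at 5  emit P1@[18:19]
pos 20 'a': at 1 (fail-walked)
pos 21 'b': at 4 (fail-walked)
pos 22 'c': at 5  emit P1@[21:22]
pos 23 'a': at 1 (fail-walked)
pos 24 'a': at 2
pos 25 'a': at 2 (fail-walked)
pos 26 'c': at 3  emit P0@[24:26]
pos 27 'a': at 1 (fail-walked)
pos 28 'a': at 2
pos 29 'a': at 2 (fail-walked)
pos 30 'c': at 3  emit P0@[28:30]
pos 31 'a': at 1 (fail-walked)
pos 32 'a': at 2
pos 33 'c': at 3  emit P0@[31:33]
pos 34 'c': at 0 (fail-walked)
pos 35 'b': at 4
pos 36 'c': at 5  emit P1@[35:36]
pos 37 'a': at 1 (fail-walked)
pos 38 'c': at 0 (fail-walked)
pos 39 'a': at 1
pos 40 'c': at 0 (fail-walked)
pos 41 'c': at 0
pos 42 'a': at 1
pos 43 'b': at 4 (fail-walked)
pos 44 'c': at 5  emit P1@[43:44]
pos 45 'b': at 4 (fail-walked)
pos 46 'a': at 1 (fail-walked)
pos 47 'a': at 2
pos 48 'c': at 3  emit P0@[46:48]
pos 49 'b': at 4 (fail-walked)
pos 50 'c': at 5  emit P1@[49:50]
pos 51 'a': at 1 (fail-walked)
pos 52 'a': at 2
pos 53 'a': at 2 (fail-walked)
pos 54 'c': at 3  emit P0@[52:54]
pos 55 'b': at 4 (fail-walked)
pos 56 'c': at 5  emit P1@[55:56]
pos 57 'b': at 4 (fail-walked)
pos 58 'c': at 5  emit P1@[57:58]
pos 59 'a': at 1 (fail-walked)
pos 60 'a': at 2
pos 61 'a': at 2 (fail-walked)
pos 62 'c': at 3  emit P0@[60:62]
pos 63 'a': at 1 (fail-walked)
pos 64 'a': at 2
pos 65 'c': at 3  emit P0@[63:65]

Matches: [[6,1],[12,0],[17,0],[19,1],[22,1],[26,0],[30,0],[33,0],[36,1],[44,1],[48,0],[50,1],[54,0],[56,1],[58,1],[62,0],[65,0]]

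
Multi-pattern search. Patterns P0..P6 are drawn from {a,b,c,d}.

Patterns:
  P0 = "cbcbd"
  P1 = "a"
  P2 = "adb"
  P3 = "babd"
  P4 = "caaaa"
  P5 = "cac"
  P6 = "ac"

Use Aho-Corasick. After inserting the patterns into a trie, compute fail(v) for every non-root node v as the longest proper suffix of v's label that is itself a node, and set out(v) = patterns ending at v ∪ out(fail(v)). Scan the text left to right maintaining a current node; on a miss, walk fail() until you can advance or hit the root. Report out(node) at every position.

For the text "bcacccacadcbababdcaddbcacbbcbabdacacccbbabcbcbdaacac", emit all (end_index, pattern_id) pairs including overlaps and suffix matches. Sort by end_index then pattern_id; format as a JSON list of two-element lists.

Construct AC machine:
Trie nodes:
  n0 'ε': a→6 b→9 c→1
  n1 'c': a→13 b→2
  n2 'cb': c→3
  n3 'cbc': b→4
  n4 'cbcb': d→5
  n5 'cbcbd': ·  ←P0
  n6 'a': c→18 d→7  ←P1
  n7 'ad': b→8
  n8 'adb': ·  ←P2
  n9 'b': a→10
  n10 'ba': b→11
  n11 'bab': d→12
  n12 'babd': ·  ←P3
  n13 'ca': a→14 c→17
  n14 'caa': a→15
  n15 'caaa': a→16
  n16 'caaaa': ·  ←P4
  n17 'cac': ·  ←P5
  n18 'ac': ·  ←P6

Failure links (BFS by depth):
  fail(1) 'c': from fail(0)=0 chase 'c': 0 ⇒ 0;  out=∅∪out(0)=∅
  fail(6) 'a': from fail(0)=0 chase 'a': 0 ⇒ 0;  out={1}∪out(0)={1}
  fail(9) 'b': from fail(0)=0 chase 'b': 0 ⇒ 0;  out=∅∪out(0)=∅
  fail(2) 'cb': from fail(1)=0 chase 'b': 0 ⇒ 9;  out=∅∪out(9)=∅
  fail(7) 'ad': from fail(6)=0 chase 'd': 0 ⇒ 0;  out=∅∪out(0)=∅
  fail(10) 'ba': from fail(9)=0 chase 'a': 0 ⇒ 6;  out=∅∪out(6)={1}
  fail(13) 'ca': from fail(1)=0 chase 'a': 0 ⇒ 6;  out=∅∪out(6)={1}
  fail(18) 'ac': from fail(6)=0 chase 'c': 0 ⇒ 1;  out={6}∪out(1)={6}
  fail(3) 'cbc': from fail(2)=9 chase 'c': 9→0 ⇒ 1;  out=∅∪out(1)=∅
  fail(8) 'adb': from fail(7)=0 chase 'b': 0 ⇒ 9;  out={2}∪out(9)={2}
  fail(11) 'bab': from fail(10)=6 chase 'b': 6→0 ⇒ 9;  out=∅∪out(9)=∅
  fail(14) 'caa': from fail(13)=6 chase 'a': 6→0 ⇒ 6;  out=∅∪out(6)={1}
  fail(17) 'cac': from fail(13)=6 chase 'c': 6 ⇒ 18;  out={5}∪out(18)={5,6}
  fail(4) 'cbcb': from fail(3)=1 chase 'b': 1 ⇒ 2;  out=∅∪out(2)=∅
  fail(12) 'babd': from fail(11)=9 chase 'd': 9→0 ⇒ 0;  out={3}∪out(0)={3}
  fail(15) 'caaa': from fail(14)=6 chase 'a': 6→0 ⇒ 6;  out=∅∪out(6)={1}
  fail(5) 'cbcbd': from fail(4)=2 chase 'd': 2→9→0 ⇒ 0;  out={0}∪out(0)={0}
  fail(16) 'caaaa': from fail(15)=6 chase 'a': 6→0 ⇒ 6;  out={4}∪out(6)={1,4}

Text stream:
[0] read 'b'  n0⇒n9
[1] read 'c'  n9⇒n1 (fail-walked)
[2] read 'a'  n1⇒n13  emit P1@[2:2]
[3] read 'c'  n13⇒n17  emit P5@[1:3],P6@[2:3]
[4] read 'c'  n17⇒n1 (fail-walked)
[5] read 'c'  n1⇒n1 (fail-walked)
[6] read 'a'  n1⇒n13  emit P1@[6:6]
[7] read 'c'  n13⇒n17  emit P5@[5:7],P6@[6:7]
[8] read 'a'  n17⇒n13 (fail-walked)  emit P1@[8:8]
[9] read 'd'  n13⇒n7 (fail-walked)
[10] read 'c'  n7⇒n1 (fail-walked)
[11] read 'b'  n1⇒n2
[12] read 'a'  n2⇒n10 (fail-walked)  emit P1@[12:12]
[13] read 'b'  n10⇒n11
[14] read 'a'  n11⇒n10 (fail-walked)  emit P1@[14:14]
[15] read 'b'  n10⇒n11
[16] read 'd'  n11⇒n12  emit P3@[13:16]
[17] read 'c'  n12⇒n1 (fail-walked)
[18] read 'a'  n1⇒n13  emit P1@[18:18]
[19] read 'd'  n13⇒n7 (fail-walked)
[20] read 'd'  n7⇒n0 (fail-walked)
[21] read 'b'  n0⇒n9
[22] read 'c'  n9⇒n1 (fail-walked)
[23] read 'a'  n1⇒n13  emit P1@[23:23]
[24] read 'c'  n13⇒n17  emit P5@[22:24],P6@[23:24]
[25] read 'b'  n17⇒n2 (fail-walked)
[26] read 'b'  n2⇒n9 (fail-walked)
[27] read 'c'  n9⇒n1 (fail-walked)
[28] read 'b'  n1⇒n2
[29] read 'a'  n2⇒n10 (fail-walked)  emit P1@[29:29]
[30] read 'b'  n10⇒n11
[31] read 'd'  n11⇒n12  emit P3@[28:31]
[32] read 'a'  n12⇒n6 (fail-walked)  emit P1@[32:32]
[33] read 'c'  n6⇒n18  emit P6@[32:33]
[34] read 'a'  n18⇒n13 (fail-walked)  emit P1@[34:34]
[35] read 'c'  n13⇒n17  emit P5@[33:35],P6@[34:35]
[36] read 'c'  n17⇒n1 (fail-walked)
[37] read 'c'  n1⇒n1 (fail-walked)
[38] read 'b'  n1⇒n2
[39] read 'b'  n2⇒n9 (fail-walked)
[40] read 'a'  n9⇒n10  emit P1@[40:40]
[41] read 'b'  n10⇒n11
[42] read 'c'  n11⇒n1 (fail-walked)
[43] read 'b'  n1⇒n2
[44] read 'c'  n2⇒n3
[45] read 'b'  n3⇒n4
[46] read 'd'  n4⇒n5  emit P0@[42:46]
[47] read 'a'  n5⇒n6 (fail-walked)  emit P1@[47:47]
[48] read 'a'  n6⇒n6 (fail-walked)  emit P1@[48:48]
[49] read 'c'  n6⇒n18  emit P6@[48:49]
[50] read 'a'  n18⇒n13 (fail-walked)  emit P1@[50:50]
[51] read 'c'  n13⇒n17  emit P5@[49:51],P6@[50:51]

All matches (sorted): [[2,1],[3,5],[3,6],[6,1],[7,5],[7,6],[8,1],[12,1],[14,1],[16,3],[18,1],[23,1],[24,5],[24,6],[29,1],[31,3],[32,1],[33,6],[34,1],[35,5],[35,6],[40,1],[46,0],[47,1],[48,1],[49,6],[50,1],[51,5],[51,6]]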